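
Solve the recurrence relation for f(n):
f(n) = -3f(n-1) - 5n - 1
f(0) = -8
First-order linear with linear forcing.
Homogeneous solution: f_h(n) = A·(-3)^n.
Try particular f_p(n) = pn + q. Substituting:
  pn + q = -3(p(n-1) + q) - 5n - 1.
Matching the n-coefficient: p = -3p - 5 ⇒ p = - \frac{5}{4}.
Matching constants: q = 3p - 3q - 1 ⇒ q = - \frac{19}{16}.
General: f(n) = A·(-3)^n - \frac{5 n}{4} - \frac{19}{16}.
Apply f(0) = -8: A - \frac{19}{16} = -8 ⇒ A = - \frac{109}{16}.
So f(n) = - \frac{109 \left(-3\right)^{n}}{16} - \frac{5 n}{4} - \frac{19}{16}.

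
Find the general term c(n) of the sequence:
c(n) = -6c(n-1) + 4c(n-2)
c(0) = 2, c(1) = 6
Characteristic equation: x² + 6x - 4 = 0.
Discriminant Δ = (-6)² + 4·(4) = 52.
Roots r₁,₂ = (-6 ± √52)/2, so r₁ = -3 + \sqrt{13}, r₂ = - \sqrt{13} - 3.
General solution: c(n) = A·r₁^n + B·r₂^n.
From the initial conditions, A + B = 2 and r₁A + r₂B = 6.
Since r₁ - r₂ = √52: A = (6 - (2)r₂)/√52 = 1 + \frac{6 \sqrt{13}}{13}, and B = 2 - A = 1 - \frac{6 \sqrt{13}}{13}.
So c(n) = \left(1 + \frac{6 \sqrt{13}}{13}\right)\left(-3 + \sqrt{13}\right)^n + \left(1 - \frac{6 \sqrt{13}}{13}\right)\left(- \sqrt{13} - 3\right)^n.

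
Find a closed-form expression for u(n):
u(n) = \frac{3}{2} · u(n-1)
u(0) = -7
Pure geometric recurrence with ratio \frac{3}{2}.
By induction u(n) = u(0) · (\frac{3}{2})^n = - 7 \left(\frac{3}{2}\right)^{n}.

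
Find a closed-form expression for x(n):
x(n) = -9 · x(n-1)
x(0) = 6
Pure geometric recurrence with ratio -9.
By induction x(n) = x(0) · (-9)^n = 6 \left(-9\right)^{n}.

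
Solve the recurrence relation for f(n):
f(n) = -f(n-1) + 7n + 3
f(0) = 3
First-order linear with linear forcing.
Homogeneous solution: f_h(n) = A·(-1)^n.
Try particular f_p(n) = pn + q. Substituting:
  pn + q = -(p(n-1) + q) + 7n + 3.
Matching the n-coefficient: p = -p + 7 ⇒ p = \frac{7}{2}.
Matching constants: q = p - q + 3 ⇒ q = \frac{13}{4}.
General: f(n) = A·(-1)^n + \frac{7 n}{2} + \frac{13}{4}.
Apply f(0) = 3: A + \frac{13}{4} = 3 ⇒ A = - \frac{1}{4}.
So f(n) = - \frac{\left(-1\right)^{n}}{4} + \frac{7 n}{2} + \frac{13}{4}.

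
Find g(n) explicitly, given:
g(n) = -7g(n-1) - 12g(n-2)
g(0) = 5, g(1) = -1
Characteristic equation: x² + 7x + 12 = 0, which factors as (x - (-3))(x - (-4)) = 0.
Roots r₁ = -3, r₂ = -4 (distinct).
General solution: g(n) = A·(-3)^n + B·(-4)^n.
From g(0) = 5: A + B = 5.
From g(1) = -1: -3A - 4B = -1.
Solving: A = 19, B = -14.
So g(n) = 19 \left(-3\right)^{n} - 14 \left(-4\right)^{n}.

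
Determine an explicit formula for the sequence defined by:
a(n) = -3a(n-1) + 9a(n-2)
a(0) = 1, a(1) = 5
Characteristic equation: x² + 3x - 9 = 0.
Discriminant Δ = (-3)² + 4·(9) = 45.
Roots r₁,₂ = (-3 ± √45)/2, so r₁ = - \frac{3}{2} + \frac{3 \sqrt{5}}{2}, r₂ = - \frac{3 \sqrt{5}}{2} - \frac{3}{2}.
General solution: a(n) = A·r₁^n + B·r₂^n.
From the initial conditions, A + B = 1 and r₁A + r₂B = 5.
Since r₁ - r₂ = √45: A = (5 - (1)r₂)/√45 = \frac{1}{2} + \frac{13 \sqrt{5}}{30}, and B = 1 - A = \frac{1}{2} - \frac{13 \sqrt{5}}{30}.
So a(n) = \left(\frac{1}{2} + \frac{13 \sqrt{5}}{30}\right)\left(- \frac{3}{2} + \frac{3 \sqrt{5}}{2}\right)^n + \left(\frac{1}{2} - \frac{13 \sqrt{5}}{30}\right)\left(- \frac{3 \sqrt{5}}{2} - \frac{3}{2}\right)^n.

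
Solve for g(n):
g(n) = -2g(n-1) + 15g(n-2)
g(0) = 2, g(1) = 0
Characteristic equation: x² + 2x - 15 = 0, which factors as (x - (3))(x - (-5)) = 0.
Roots r₁ = 3, r₂ = -5 (distinct).
General solution: g(n) = A·(3)^n + B·(-5)^n.
From g(0) = 2: A + B = 2.
From g(1) = 0: 3A - 5B = 0.
Solving: A = \frac{5}{4}, B = \frac{3}{4}.
So g(n) = \frac{3 \left(-5\right)^{n}}{4} + \frac{5 \cdot 3^{n}}{4}.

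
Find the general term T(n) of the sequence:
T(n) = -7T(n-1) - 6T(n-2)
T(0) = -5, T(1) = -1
Characteristic equation: x² + 7x + 6 = 0, which factors as (x - (-6))(x - (-1)) = 0.
Roots r₁ = -6, r₂ = -1 (distinct).
General solution: T(n) = A·(-6)^n + B·(-1)^n.
From T(0) = -5: A + B = -5.
From T(1) = -1: -6A - B = -1.
Solving: A = \frac{6}{5}, B = - \frac{31}{5}.
So T(n) = - \frac{31 \left(-1\right)^{n}}{5} + \frac{6 \left(-6\right)^{n}}{5}.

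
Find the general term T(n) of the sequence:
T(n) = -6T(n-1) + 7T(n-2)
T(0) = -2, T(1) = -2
Characteristic equation: x² + 6x - 7 = 0, which factors as (x - (-7))(x - (1)) = 0.
Roots r₁ = -7, r₂ = 1 (distinct).
General solution: T(n) = A·(-7)^n + B·(1)^n.
From T(0) = -2: A + B = -2.
From T(1) = -2: -7A + B = -2.
Solving: A = 0, B = -2.
So T(n) = -2.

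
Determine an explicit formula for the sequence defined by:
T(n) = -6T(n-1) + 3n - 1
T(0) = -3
First-order linear with linear forcing.
Homogeneous solution: T_h(n) = A·(-6)^n.
Try particular T_p(n) = pn + q. Substituting:
  pn + q = -6(p(n-1) + q) + 3n - 1.
Matching the n-coefficient: p = -6p + 3 ⇒ p = \frac{3}{7}.
Matching constants: q = 6p - 6q - 1 ⇒ q = \frac{11}{49}.
General: T(n) = A·(-6)^n + \frac{3 n}{7} + \frac{11}{49}.
Apply T(0) = -3: A + \frac{11}{49} = -3 ⇒ A = - \frac{158}{49}.
So T(n) = - \frac{158 \left(-6\right)^{n}}{49} + \frac{3 n}{7} + \frac{11}{49}.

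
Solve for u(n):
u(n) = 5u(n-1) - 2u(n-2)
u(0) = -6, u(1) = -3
Characteristic equation: x² - 5x + 2 = 0.
Discriminant Δ = (5)² + 4·(-2) = 17.
Roots r₁,₂ = (5 ± √17)/2, so r₁ = \frac{\sqrt{17}}{2} + \frac{5}{2}, r₂ = \frac{5}{2} - \frac{\sqrt{17}}{2}.
General solution: u(n) = A·r₁^n + B·r₂^n.
From the initial conditions, A + B = -6 and r₁A + r₂B = -3.
Since r₁ - r₂ = √17: A = (-3 - (-6)r₂)/√17 = -3 + \frac{12 \sqrt{17}}{17}, and B = -6 - A = -3 - \frac{12 \sqrt{17}}{17}.
So u(n) = \left(-3 + \frac{12 \sqrt{17}}{17}\right)\left(\frac{\sqrt{17}}{2} + \frac{5}{2}\right)^n + \left(-3 - \frac{12 \sqrt{17}}{17}\right)\left(\frac{5}{2} - \frac{\sqrt{17}}{2}\right)^n.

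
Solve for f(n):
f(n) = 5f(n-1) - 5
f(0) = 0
First-order linear non-homogeneous.
Homogeneous solution: f_h(n) = A·(5)^n.
Try constant particular solution f_p = K: K = 5K - 5 ⇒ K = \frac{5}{4}.
General: f(n) = A·(5)^n + \frac{5}{4}.
Apply f(0) = 0: A + \frac{5}{4} = 0 ⇒ A = - \frac{5}{4}.
So f(n) = \frac{5}{4} - \frac{5 \cdot 5^{n}}{4}.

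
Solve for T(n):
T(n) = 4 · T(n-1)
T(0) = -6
Pure geometric recurrence with ratio 4.
By induction T(n) = T(0) · (4)^n = - 6 \cdot 4^{n}.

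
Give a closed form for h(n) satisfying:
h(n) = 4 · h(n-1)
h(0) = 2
Pure geometric recurrence with ratio 4.
By induction h(n) = h(0) · (4)^n = 2 \cdot 4^{n}.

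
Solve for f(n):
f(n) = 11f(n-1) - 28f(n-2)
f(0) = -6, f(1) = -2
Characteristic equation: x² - 11x + 28 = 0, which factors as (x - (4))(x - (7)) = 0.
Roots r₁ = 4, r₂ = 7 (distinct).
General solution: f(n) = A·(4)^n + B·(7)^n.
From f(0) = -6: A + B = -6.
From f(1) = -2: 4A + 7B = -2.
Solving: A = - \frac{40}{3}, B = \frac{22}{3}.
So f(n) = - \frac{40 \cdot 4^{n}}{3} + \frac{22 \cdot 7^{n}}{3}.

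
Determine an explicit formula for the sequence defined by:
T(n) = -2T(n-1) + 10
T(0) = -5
First-order linear non-homogeneous.
Homogeneous solution: T_h(n) = A·(-2)^n.
Try constant particular solution T_p = K: K = -2K + 10 ⇒ K = \frac{10}{3}.
General: T(n) = A·(-2)^n + \frac{10}{3}.
Apply T(0) = -5: A + \frac{10}{3} = -5 ⇒ A = - \frac{25}{3}.
So T(n) = \frac{10}{3} - \frac{25 \left(-2\right)^{n}}{3}.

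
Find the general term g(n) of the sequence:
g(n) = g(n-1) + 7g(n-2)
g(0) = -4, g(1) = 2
Characteristic equation: x² - x - 7 = 0.
Discriminant Δ = (1)² + 4·(7) = 29.
Roots r₁,₂ = (1 ± √29)/2, so r₁ = \frac{1}{2} + \frac{\sqrt{29}}{2}, r₂ = \frac{1}{2} - \frac{\sqrt{29}}{2}.
General solution: g(n) = A·r₁^n + B·r₂^n.
From the initial conditions, A + B = -4 and r₁A + r₂B = 2.
Since r₁ - r₂ = √29: A = (2 - (-4)r₂)/√29 = -2 + \frac{4 \sqrt{29}}{29}, and B = -4 - A = -2 - \frac{4 \sqrt{29}}{29}.
So g(n) = \left(-2 + \frac{4 \sqrt{29}}{29}\right)\left(\frac{1}{2} + \frac{\sqrt{29}}{2}\right)^n + \left(-2 - \frac{4 \sqrt{29}}{29}\right)\left(\frac{1}{2} - \frac{\sqrt{29}}{2}\right)^n.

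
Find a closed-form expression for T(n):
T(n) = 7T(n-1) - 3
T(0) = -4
First-order linear non-homogeneous.
Homogeneous solution: T_h(n) = A·(7)^n.
Try constant particular solution T_p = K: K = 7K - 3 ⇒ K = \frac{1}{2}.
General: T(n) = A·(7)^n + \frac{1}{2}.
Apply T(0) = -4: A + \frac{1}{2} = -4 ⇒ A = - \frac{9}{2}.
So T(n) = \frac{1}{2} - \frac{9 \cdot 7^{n}}{2}.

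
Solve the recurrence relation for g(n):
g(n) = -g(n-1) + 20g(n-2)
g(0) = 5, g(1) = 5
Characteristic equation: x² + x - 20 = 0, which factors as (x - (-5))(x - (4)) = 0.
Roots r₁ = -5, r₂ = 4 (distinct).
General solution: g(n) = A·(-5)^n + B·(4)^n.
From g(0) = 5: A + B = 5.
From g(1) = 5: -5A + 4B = 5.
Solving: A = \frac{5}{3}, B = \frac{10}{3}.
So g(n) = \frac{5 \left(-5\right)^{n}}{3} + \frac{10 \cdot 4^{n}}{3}.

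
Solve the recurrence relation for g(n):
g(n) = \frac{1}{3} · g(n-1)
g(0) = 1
Pure geometric recurrence with ratio \frac{1}{3}.
By induction g(n) = g(0) · (\frac{1}{3})^n = \left(\frac{1}{3}\right)^{n}.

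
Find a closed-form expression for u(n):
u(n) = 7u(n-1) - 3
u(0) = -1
First-order linear non-homogeneous.
Homogeneous solution: u_h(n) = A·(7)^n.
Try constant particular solution u_p = K: K = 7K - 3 ⇒ K = \frac{1}{2}.
General: u(n) = A·(7)^n + \frac{1}{2}.
Apply u(0) = -1: A + \frac{1}{2} = -1 ⇒ A = - \frac{3}{2}.
So u(n) = \frac{1}{2} - \frac{3 \cdot 7^{n}}{2}.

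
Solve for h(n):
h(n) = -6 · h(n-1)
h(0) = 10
Pure geometric recurrence with ratio -6.
By induction h(n) = h(0) · (-6)^n = 10 \left(-6\right)^{n}.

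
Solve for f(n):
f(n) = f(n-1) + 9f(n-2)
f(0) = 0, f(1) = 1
Characteristic equation: x² - x - 9 = 0.
Discriminant Δ = (1)² + 4·(9) = 37.
Roots r₁,₂ = (1 ± √37)/2, so r₁ = \frac{1}{2} + \frac{\sqrt{37}}{2}, r₂ = \frac{1}{2} - \frac{\sqrt{37}}{2}.
General solution: f(n) = A·r₁^n + B·r₂^n.
From the initial conditions, A + B = 0 and r₁A + r₂B = 1.
Since r₁ - r₂ = √37: A = (1 - (0)r₂)/√37 = \frac{\sqrt{37}}{37}, and B = 0 - A = - \frac{\sqrt{37}}{37}.
So f(n) = \left(\frac{\sqrt{37}}{37}\right)\left(\frac{1}{2} + \frac{\sqrt{37}}{2}\right)^n + \left(- \frac{\sqrt{37}}{37}\right)\left(\frac{1}{2} - \frac{\sqrt{37}}{2}\right)^n.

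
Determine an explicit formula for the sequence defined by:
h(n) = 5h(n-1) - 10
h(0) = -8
First-order linear non-homogeneous.
Homogeneous solution: h_h(n) = A·(5)^n.
Try constant particular solution h_p = K: K = 5K - 10 ⇒ K = \frac{5}{2}.
General: h(n) = A·(5)^n + \frac{5}{2}.
Apply h(0) = -8: A + \frac{5}{2} = -8 ⇒ A = - \frac{21}{2}.
So h(n) = \frac{5}{2} - \frac{21 \cdot 5^{n}}{2}.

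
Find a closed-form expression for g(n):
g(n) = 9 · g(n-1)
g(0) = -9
Pure geometric recurrence with ratio 9.
By induction g(n) = g(0) · (9)^n = - 9 \cdot 9^{n}.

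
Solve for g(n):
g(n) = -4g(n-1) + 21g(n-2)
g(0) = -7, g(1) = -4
Characteristic equation: x² + 4x - 21 = 0, which factors as (x - (-7))(x - (3)) = 0.
Roots r₁ = -7, r₂ = 3 (distinct).
General solution: g(n) = A·(-7)^n + B·(3)^n.
From g(0) = -7: A + B = -7.
From g(1) = -4: -7A + 3B = -4.
Solving: A = - \frac{17}{10}, B = - \frac{53}{10}.
So g(n) = - \frac{17 \left(-7\right)^{n}}{10} - \frac{53 \cdot 3^{n}}{10}.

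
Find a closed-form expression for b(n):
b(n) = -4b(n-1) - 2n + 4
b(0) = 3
First-order linear with linear forcing.
Homogeneous solution: b_h(n) = A·(-4)^n.
Try particular b_p(n) = pn + q. Substituting:
  pn + q = -4(p(n-1) + q) - 2n + 4.
Matching the n-coefficient: p = -4p - 2 ⇒ p = - \frac{2}{5}.
Matching constants: q = 4p - 4q + 4 ⇒ q = \frac{12}{25}.
General: b(n) = A·(-4)^n - \frac{2 n}{5} + \frac{12}{25}.
Apply b(0) = 3: A + \frac{12}{25} = 3 ⇒ A = \frac{63}{25}.
So b(n) = \frac{63 \left(-4\right)^{n}}{25} - \frac{2 n}{5} + \frac{12}{25}.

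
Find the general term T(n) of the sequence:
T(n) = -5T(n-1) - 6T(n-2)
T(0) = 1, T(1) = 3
Characteristic equation: x² + 5x + 6 = 0, which factors as (x - (-2))(x - (-3)) = 0.
Roots r₁ = -2, r₂ = -3 (distinct).
General solution: T(n) = A·(-2)^n + B·(-3)^n.
From T(0) = 1: A + B = 1.
From T(1) = 3: -2A - 3B = 3.
Solving: A = 6, B = -5.
So T(n) = 6 \left(-2\right)^{n} - 5 \left(-3\right)^{n}.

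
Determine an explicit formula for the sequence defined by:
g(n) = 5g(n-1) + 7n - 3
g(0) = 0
First-order linear with linear forcing.
Homogeneous solution: g_h(n) = A·(5)^n.
Try particular g_p(n) = pn + q. Substituting:
  pn + q = 5(p(n-1) + q) + 7n - 3.
Matching the n-coefficient: p = 5p + 7 ⇒ p = - \frac{7}{4}.
Matching constants: q = -5p + 5q - 3 ⇒ q = - \frac{23}{16}.
General: g(n) = A·(5)^n - \frac{7 n}{4} - \frac{23}{16}.
Apply g(0) = 0: A - \frac{23}{16} = 0 ⇒ A = \frac{23}{16}.
So g(n) = \frac{23 \cdot 5^{n}}{16} - \frac{7 n}{4} - \frac{23}{16}.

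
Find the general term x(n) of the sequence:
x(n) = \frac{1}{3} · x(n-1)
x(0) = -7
Pure geometric recurrence with ratio \frac{1}{3}.
By induction x(n) = x(0) · (\frac{1}{3})^n = - 7 \cdot 3^{- n}.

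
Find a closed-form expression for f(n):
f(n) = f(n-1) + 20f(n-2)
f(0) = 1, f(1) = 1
Characteristic equation: x² - x - 20 = 0, which factors as (x - (5))(x - (-4)) = 0.
Roots r₁ = 5, r₂ = -4 (distinct).
General solution: f(n) = A·(5)^n + B·(-4)^n.
From f(0) = 1: A + B = 1.
From f(1) = 1: 5A - 4B = 1.
Solving: A = \frac{5}{9}, B = \frac{4}{9}.
So f(n) = \frac{4 \left(-4\right)^{n}}{9} + \frac{5 \cdot 5^{n}}{9}.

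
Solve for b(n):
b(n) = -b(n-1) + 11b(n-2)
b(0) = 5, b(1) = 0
Characteristic equation: x² + x - 11 = 0.
Discriminant Δ = (-1)² + 4·(11) = 45.
Roots r₁,₂ = (-1 ± √45)/2, so r₁ = - \frac{1}{2} + \frac{3 \sqrt{5}}{2}, r₂ = - \frac{3 \sqrt{5}}{2} - \frac{1}{2}.
General solution: b(n) = A·r₁^n + B·r₂^n.
From the initial conditions, A + B = 5 and r₁A + r₂B = 0.
Since r₁ - r₂ = √45: A = (0 - (5)r₂)/√45 = \frac{\sqrt{5}}{6} + \frac{5}{2}, and B = 5 - A = \frac{5}{2} - \frac{\sqrt{5}}{6}.
So b(n) = \left(\frac{\sqrt{5}}{6} + \frac{5}{2}\right)\left(- \frac{1}{2} + \frac{3 \sqrt{5}}{2}\right)^n + \left(\frac{5}{2} - \frac{\sqrt{5}}{6}\right)\left(- \frac{3 \sqrt{5}}{2} - \frac{1}{2}\right)^n.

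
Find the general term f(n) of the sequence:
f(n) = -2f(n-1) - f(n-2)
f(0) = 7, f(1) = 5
Characteristic equation: x² + 2x + 1 = 0, which is (x - (-1))².
Repeated root r = -1.
General solution: f(n) = (A + Bn)·(-1)^n.
From f(0) = 7: A = 7.
From f(1) = 5: (A + B)·(-1) = 5 ⇒ B = -12.
So f(n) = \left(7 - 12 n\right) \cdot (-1)^n.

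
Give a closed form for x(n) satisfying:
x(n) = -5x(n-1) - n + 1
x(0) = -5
First-order linear with linear forcing.
Homogeneous solution: x_h(n) = A·(-5)^n.
Try particular x_p(n) = pn + q. Substituting:
  pn + q = -5(p(n-1) + q) - n + 1.
Matching the n-coefficient: p = -5p - 1 ⇒ p = - \frac{1}{6}.
Matching constants: q = 5p - 5q + 1 ⇒ q = \frac{1}{36}.
General: x(n) = A·(-5)^n - \frac{n}{6} + \frac{1}{36}.
Apply x(0) = -5: A + \frac{1}{36} = -5 ⇒ A = - \frac{181}{36}.
So x(n) = - \frac{181 \left(-5\right)^{n}}{36} - \frac{n}{6} + \frac{1}{36}.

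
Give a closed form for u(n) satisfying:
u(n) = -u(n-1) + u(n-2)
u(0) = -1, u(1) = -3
Characteristic equation: x² + x - 1 = 0.
Discriminant Δ = (-1)² + 4·(1) = 5.
Roots r₁,₂ = (-1 ± √5)/2, so r₁ = - \frac{1}{2} + \frac{\sqrt{5}}{2}, r₂ = - \frac{\sqrt{5}}{2} - \frac{1}{2}.
General solution: u(n) = A·r₁^n + B·r₂^n.
From the initial conditions, A + B = -1 and r₁A + r₂B = -3.
Since r₁ - r₂ = √5: A = (-3 - (-1)r₂)/√5 = - \frac{7 \sqrt{5}}{10} - \frac{1}{2}, and B = -1 - A = - \frac{1}{2} + \frac{7 \sqrt{5}}{10}.
So u(n) = \left(- \frac{7 \sqrt{5}}{10} - \frac{1}{2}\right)\left(- \frac{1}{2} + \frac{\sqrt{5}}{2}\right)^n + \left(- \frac{1}{2} + \frac{7 \sqrt{5}}{10}\right)\left(- \frac{\sqrt{5}}{2} - \frac{1}{2}\right)^n.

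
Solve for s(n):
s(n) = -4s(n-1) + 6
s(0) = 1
First-order linear non-homogeneous.
Homogeneous solution: s_h(n) = A·(-4)^n.
Try constant particular solution s_p = K: K = -4K + 6 ⇒ K = \frac{6}{5}.
General: s(n) = A·(-4)^n + \frac{6}{5}.
Apply s(0) = 1: A + \frac{6}{5} = 1 ⇒ A = - \frac{1}{5}.
So s(n) = \frac{6}{5} - \frac{\left(-4\right)^{n}}{5}.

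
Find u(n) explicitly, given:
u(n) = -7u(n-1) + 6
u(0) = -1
First-order linear non-homogeneous.
Homogeneous solution: u_h(n) = A·(-7)^n.
Try constant particular solution u_p = K: K = -7K + 6 ⇒ K = \frac{3}{4}.
General: u(n) = A·(-7)^n + \frac{3}{4}.
Apply u(0) = -1: A + \frac{3}{4} = -1 ⇒ A = - \frac{7}{4}.
So u(n) = \frac{3}{4} - \frac{7 \left(-7\right)^{n}}{4}.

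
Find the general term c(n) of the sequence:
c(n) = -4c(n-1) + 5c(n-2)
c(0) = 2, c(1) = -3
Characteristic equation: x² + 4x - 5 = 0, which factors as (x - (-5))(x - (1)) = 0.
Roots r₁ = -5, r₂ = 1 (distinct).
General solution: c(n) = A·(-5)^n + B·(1)^n.
From c(0) = 2: A + B = 2.
From c(1) = -3: -5A + B = -3.
Solving: A = \frac{5}{6}, B = \frac{7}{6}.
So c(n) = \frac{5 \left(-5\right)^{n}}{6} + \frac{7}{6}.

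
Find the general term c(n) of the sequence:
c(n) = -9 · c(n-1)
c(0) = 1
Pure geometric recurrence with ratio -9.
By induction c(n) = c(0) · (-9)^n = \left(-9\right)^{n}.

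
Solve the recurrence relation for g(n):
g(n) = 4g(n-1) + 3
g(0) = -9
First-order linear non-homogeneous.
Homogeneous solution: g_h(n) = A·(4)^n.
Try constant particular solution g_p = K: K = 4K + 3 ⇒ K = -1.
General: g(n) = A·(4)^n - 1.
Apply g(0) = -9: A - 1 = -9 ⇒ A = -8.
So g(n) = - 8 \cdot 4^{n} - 1.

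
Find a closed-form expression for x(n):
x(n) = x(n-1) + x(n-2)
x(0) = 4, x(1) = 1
Characteristic equation: x² - x - 1 = 0.
Discriminant Δ = (1)² + 4·(1) = 5.
Roots r₁,₂ = (1 ± √5)/2, so r₁ = \frac{1}{2} + \frac{\sqrt{5}}{2}, r₂ = \frac{1}{2} - \frac{\sqrt{5}}{2}.
General solution: x(n) = A·r₁^n + B·r₂^n.
From the initial conditions, A + B = 4 and r₁A + r₂B = 1.
Since r₁ - r₂ = √5: A = (1 - (4)r₂)/√5 = 2 - \frac{\sqrt{5}}{5}, and B = 4 - A = \frac{\sqrt{5}}{5} + 2.
So x(n) = \left(2 - \frac{\sqrt{5}}{5}\right)\left(\frac{1}{2} + \frac{\sqrt{5}}{2}\right)^n + \left(\frac{\sqrt{5}}{5} + 2\right)\left(\frac{1}{2} - \frac{\sqrt{5}}{2}\right)^n.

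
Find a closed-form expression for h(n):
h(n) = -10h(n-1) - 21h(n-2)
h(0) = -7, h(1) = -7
Characteristic equation: x² + 10x + 21 = 0, which factors as (x - (-7))(x - (-3)) = 0.
Roots r₁ = -7, r₂ = -3 (distinct).
General solution: h(n) = A·(-7)^n + B·(-3)^n.
From h(0) = -7: A + B = -7.
From h(1) = -7: -7A - 3B = -7.
Solving: A = 7, B = -14.
So h(n) = - 14 \left(-3\right)^{n} + 7 \left(-7\right)^{n}.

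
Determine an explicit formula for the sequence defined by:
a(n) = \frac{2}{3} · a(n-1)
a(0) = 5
Pure geometric recurrence with ratio \frac{2}{3}.
By induction a(n) = a(0) · (\frac{2}{3})^n = 5 \left(\frac{2}{3}\right)^{n}.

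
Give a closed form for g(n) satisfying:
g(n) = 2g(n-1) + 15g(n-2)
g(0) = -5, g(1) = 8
Characteristic equation: x² - 2x - 15 = 0, which factors as (x - (-3))(x - (5)) = 0.
Roots r₁ = -3, r₂ = 5 (distinct).
General solution: g(n) = A·(-3)^n + B·(5)^n.
From g(0) = -5: A + B = -5.
From g(1) = 8: -3A + 5B = 8.
Solving: A = - \frac{33}{8}, B = - \frac{7}{8}.
So g(n) = - \frac{33 \left(-3\right)^{n}}{8} - \frac{7 \cdot 5^{n}}{8}.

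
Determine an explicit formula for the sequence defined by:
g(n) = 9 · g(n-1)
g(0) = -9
Pure geometric recurrence with ratio 9.
By induction g(n) = g(0) · (9)^n = - 9 \cdot 9^{n}.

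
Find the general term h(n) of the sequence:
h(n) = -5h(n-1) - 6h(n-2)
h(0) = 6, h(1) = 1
Characteristic equation: x² + 5x + 6 = 0, which factors as (x - (-3))(x - (-2)) = 0.
Roots r₁ = -3, r₂ = -2 (distinct).
General solution: h(n) = A·(-3)^n + B·(-2)^n.
From h(0) = 6: A + B = 6.
From h(1) = 1: -3A - 2B = 1.
Solving: A = -13, B = 19.
So h(n) = 19 \left(-2\right)^{n} - 13 \left(-3\right)^{n}.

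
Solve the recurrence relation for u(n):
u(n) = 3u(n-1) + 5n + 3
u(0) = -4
First-order linear with linear forcing.
Homogeneous solution: u_h(n) = A·(3)^n.
Try particular u_p(n) = pn + q. Substituting:
  pn + q = 3(p(n-1) + q) + 5n + 3.
Matching the n-coefficient: p = 3p + 5 ⇒ p = - \frac{5}{2}.
Matching constants: q = -3p + 3q + 3 ⇒ q = - \frac{21}{4}.
General: u(n) = A·(3)^n - \frac{5 n}{2} - \frac{21}{4}.
Apply u(0) = -4: A - \frac{21}{4} = -4 ⇒ A = \frac{5}{4}.
So u(n) = \frac{5 \cdot 3^{n}}{4} - \frac{5 n}{2} - \frac{21}{4}.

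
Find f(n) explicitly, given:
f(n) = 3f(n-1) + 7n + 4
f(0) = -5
First-order linear with linear forcing.
Homogeneous solution: f_h(n) = A·(3)^n.
Try particular f_p(n) = pn + q. Substituting:
  pn + q = 3(p(n-1) + q) + 7n + 4.
Matching the n-coefficient: p = 3p + 7 ⇒ p = - \frac{7}{2}.
Matching constants: q = -3p + 3q + 4 ⇒ q = - \frac{29}{4}.
General: f(n) = A·(3)^n - \frac{7 n}{2} - \frac{29}{4}.
Apply f(0) = -5: A - \frac{29}{4} = -5 ⇒ A = \frac{9}{4}.
So f(n) = \frac{9 \cdot 3^{n}}{4} - \frac{7 n}{2} - \frac{29}{4}.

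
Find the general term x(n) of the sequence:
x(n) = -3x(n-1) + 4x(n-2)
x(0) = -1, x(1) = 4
Characteristic equation: x² + 3x - 4 = 0, which factors as (x - (-4))(x - (1)) = 0.
Roots r₁ = -4, r₂ = 1 (distinct).
General solution: x(n) = A·(-4)^n + B·(1)^n.
From x(0) = -1: A + B = -1.
From x(1) = 4: -4A + B = 4.
Solving: A = -1, B = 0.
So x(n) = - \left(-4\right)^{n}.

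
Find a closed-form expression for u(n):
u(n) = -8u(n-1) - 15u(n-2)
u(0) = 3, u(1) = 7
Characteristic equation: x² + 8x + 15 = 0, which factors as (x - (-5))(x - (-3)) = 0.
Roots r₁ = -5, r₂ = -3 (distinct).
General solution: u(n) = A·(-5)^n + B·(-3)^n.
From u(0) = 3: A + B = 3.
From u(1) = 7: -5A - 3B = 7.
Solving: A = -8, B = 11.
So u(n) = 11 \left(-3\right)^{n} - 8 \left(-5\right)^{n}.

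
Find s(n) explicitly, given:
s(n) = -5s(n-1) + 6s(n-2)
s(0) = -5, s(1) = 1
Characteristic equation: x² + 5x - 6 = 0, which factors as (x - (1))(x - (-6)) = 0.
Roots r₁ = 1, r₂ = -6 (distinct).
General solution: s(n) = A·(1)^n + B·(-6)^n.
From s(0) = -5: A + B = -5.
From s(1) = 1: A - 6B = 1.
Solving: A = - \frac{29}{7}, B = - \frac{6}{7}.
So s(n) = - \frac{6 \left(-6\right)^{n}}{7} - \frac{29}{7}.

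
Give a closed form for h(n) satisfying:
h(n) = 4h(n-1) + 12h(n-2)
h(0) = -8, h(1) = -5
Characteristic equation: x² - 4x - 12 = 0, which factors as (x - (-2))(x - (6)) = 0.
Roots r₁ = -2, r₂ = 6 (distinct).
General solution: h(n) = A·(-2)^n + B·(6)^n.
From h(0) = -8: A + B = -8.
From h(1) = -5: -2A + 6B = -5.
Solving: A = - \frac{43}{8}, B = - \frac{21}{8}.
So h(n) = - \frac{43 \left(-2\right)^{n}}{8} - \frac{21 \cdot 6^{n}}{8}.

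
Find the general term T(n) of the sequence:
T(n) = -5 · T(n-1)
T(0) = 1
Pure geometric recurrence with ratio -5.
By induction T(n) = T(0) · (-5)^n = \left(-5\right)^{n}.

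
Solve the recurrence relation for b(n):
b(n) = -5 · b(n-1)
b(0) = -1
Pure geometric recurrence with ratio -5.
By induction b(n) = b(0) · (-5)^n = - \left(-5\right)^{n}.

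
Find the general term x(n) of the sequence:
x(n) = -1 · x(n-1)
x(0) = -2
Pure geometric recurrence with ratio -1.
By induction x(n) = x(0) · (-1)^n = - 2 \left(-1\right)^{n}.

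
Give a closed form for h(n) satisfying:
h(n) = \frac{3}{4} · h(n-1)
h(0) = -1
Pure geometric recurrence with ratio \frac{3}{4}.
By induction h(n) = h(0) · (\frac{3}{4})^n = - \left(\frac{3}{4}\right)^{n}.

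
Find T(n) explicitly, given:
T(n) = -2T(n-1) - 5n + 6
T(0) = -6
First-order linear with linear forcing.
Homogeneous solution: T_h(n) = A·(-2)^n.
Try particular T_p(n) = pn + q. Substituting:
  pn + q = -2(p(n-1) + q) - 5n + 6.
Matching the n-coefficient: p = -2p - 5 ⇒ p = - \frac{5}{3}.
Matching constants: q = 2p - 2q + 6 ⇒ q = \frac{8}{9}.
General: T(n) = A·(-2)^n - \frac{5 n}{3} + \frac{8}{9}.
Apply T(0) = -6: A + \frac{8}{9} = -6 ⇒ A = - \frac{62}{9}.
So T(n) = - \frac{62 \left(-2\right)^{n}}{9} - \frac{5 n}{3} + \frac{8}{9}.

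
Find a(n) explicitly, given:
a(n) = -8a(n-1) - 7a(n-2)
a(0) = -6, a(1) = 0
Characteristic equation: x² + 8x + 7 = 0, which factors as (x - (-1))(x - (-7)) = 0.
Roots r₁ = -1, r₂ = -7 (distinct).
General solution: a(n) = A·(-1)^n + B·(-7)^n.
From a(0) = -6: A + B = -6.
From a(1) = 0: -A - 7B = 0.
Solving: A = -7, B = 1.
So a(n) = - 7 \left(-1\right)^{n} + \left(-7\right)^{n}.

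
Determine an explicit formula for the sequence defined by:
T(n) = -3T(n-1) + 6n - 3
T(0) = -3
First-order linear with linear forcing.
Homogeneous solution: T_h(n) = A·(-3)^n.
Try particular T_p(n) = pn + q. Substituting:
  pn + q = -3(p(n-1) + q) + 6n - 3.
Matching the n-coefficient: p = -3p + 6 ⇒ p = \frac{3}{2}.
Matching constants: q = 3p - 3q - 3 ⇒ q = \frac{3}{8}.
General: T(n) = A·(-3)^n + \frac{3 n}{2} + \frac{3}{8}.
Apply T(0) = -3: A + \frac{3}{8} = -3 ⇒ A = - \frac{27}{8}.
So T(n) = - \frac{27 \left(-3\right)^{n}}{8} + \frac{3 n}{2} + \frac{3}{8}.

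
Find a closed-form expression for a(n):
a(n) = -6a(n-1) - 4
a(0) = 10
First-order linear non-homogeneous.
Homogeneous solution: a_h(n) = A·(-6)^n.
Try constant particular solution a_p = K: K = -6K - 4 ⇒ K = - \frac{4}{7}.
General: a(n) = A·(-6)^n - \frac{4}{7}.
Apply a(0) = 10: A - \frac{4}{7} = 10 ⇒ A = \frac{74}{7}.
So a(n) = \frac{74 \left(-6\right)^{n}}{7} - \frac{4}{7}.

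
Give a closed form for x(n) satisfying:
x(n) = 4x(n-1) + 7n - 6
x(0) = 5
First-order linear with linear forcing.
Homogeneous solution: x_h(n) = A·(4)^n.
Try particular x_p(n) = pn + q. Substituting:
  pn + q = 4(p(n-1) + q) + 7n - 6.
Matching the n-coefficient: p = 4p + 7 ⇒ p = - \frac{7}{3}.
Matching constants: q = -4p + 4q - 6 ⇒ q = - \frac{10}{9}.
General: x(n) = A·(4)^n - \frac{7 n}{3} - \frac{10}{9}.
Apply x(0) = 5: A - \frac{10}{9} = 5 ⇒ A = \frac{55}{9}.
So x(n) = \frac{55 \cdot 4^{n}}{9} - \frac{7 n}{3} - \frac{10}{9}.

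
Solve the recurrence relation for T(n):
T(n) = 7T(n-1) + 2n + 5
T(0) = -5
First-order linear with linear forcing.
Homogeneous solution: T_h(n) = A·(7)^n.
Try particular T_p(n) = pn + q. Substituting:
  pn + q = 7(p(n-1) + q) + 2n + 5.
Matching the n-coefficient: p = 7p + 2 ⇒ p = - \frac{1}{3}.
Matching constants: q = -7p + 7q + 5 ⇒ q = - \frac{11}{9}.
General: T(n) = A·(7)^n - \frac{n}{3} - \frac{11}{9}.
Apply T(0) = -5: A - \frac{11}{9} = -5 ⇒ A = - \frac{34}{9}.
So T(n) = - \frac{34 \cdot 7^{n}}{9} - \frac{n}{3} - \frac{11}{9}.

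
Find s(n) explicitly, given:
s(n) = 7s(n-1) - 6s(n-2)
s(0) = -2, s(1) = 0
Characteristic equation: x² - 7x + 6 = 0, which factors as (x - (6))(x - (1)) = 0.
Roots r₁ = 6, r₂ = 1 (distinct).
General solution: s(n) = A·(6)^n + B·(1)^n.
From s(0) = -2: A + B = -2.
From s(1) = 0: 6A + B = 0.
Solving: A = \frac{2}{5}, B = - \frac{12}{5}.
So s(n) = \frac{2 \cdot 6^{n}}{5} - \frac{12}{5}.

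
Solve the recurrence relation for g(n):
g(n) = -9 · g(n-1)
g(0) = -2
Pure geometric recurrence with ratio -9.
By induction g(n) = g(0) · (-9)^n = - 2 \left(-9\right)^{n}.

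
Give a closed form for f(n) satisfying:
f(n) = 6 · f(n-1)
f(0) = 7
Pure geometric recurrence with ratio 6.
By induction f(n) = f(0) · (6)^n = 7 \cdot 6^{n}.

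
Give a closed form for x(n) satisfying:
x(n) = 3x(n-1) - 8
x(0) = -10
First-order linear non-homogeneous.
Homogeneous solution: x_h(n) = A·(3)^n.
Try constant particular solution x_p = K: K = 3K - 8 ⇒ K = 4.
General: x(n) = A·(3)^n + 4.
Apply x(0) = -10: A + 4 = -10 ⇒ A = -14.
So x(n) = 4 - 14 \cdot 3^{n}.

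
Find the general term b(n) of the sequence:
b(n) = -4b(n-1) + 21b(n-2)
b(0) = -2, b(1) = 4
Characteristic equation: x² + 4x - 21 = 0, which factors as (x - (-7))(x - (3)) = 0.
Roots r₁ = -7, r₂ = 3 (distinct).
General solution: b(n) = A·(-7)^n + B·(3)^n.
From b(0) = -2: A + B = -2.
From b(1) = 4: -7A + 3B = 4.
Solving: A = -1, B = -1.
So b(n) = - \left(-7\right)^{n} - 3^{n}.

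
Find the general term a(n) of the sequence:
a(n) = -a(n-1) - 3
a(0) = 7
First-order linear non-homogeneous.
Homogeneous solution: a_h(n) = A·(-1)^n.
Try constant particular solution a_p = K: K = -K - 3 ⇒ K = - \frac{3}{2}.
General: a(n) = A·(-1)^n - \frac{3}{2}.
Apply a(0) = 7: A - \frac{3}{2} = 7 ⇒ A = \frac{17}{2}.
So a(n) = \frac{17 \left(-1\right)^{n}}{2} - \frac{3}{2}.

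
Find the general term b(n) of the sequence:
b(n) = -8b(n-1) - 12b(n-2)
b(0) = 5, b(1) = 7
Characteristic equation: x² + 8x + 12 = 0, which factors as (x - (-6))(x - (-2)) = 0.
Roots r₁ = -6, r₂ = -2 (distinct).
General solution: b(n) = A·(-6)^n + B·(-2)^n.
From b(0) = 5: A + B = 5.
From b(1) = 7: -6A - 2B = 7.
Solving: A = - \frac{17}{4}, B = \frac{37}{4}.
So b(n) = \frac{37 \left(-2\right)^{n}}{4} - \frac{17 \left(-6\right)^{n}}{4}.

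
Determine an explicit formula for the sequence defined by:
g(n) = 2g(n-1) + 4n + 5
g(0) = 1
First-order linear with linear forcing.
Homogeneous solution: g_h(n) = A·(2)^n.
Try particular g_p(n) = pn + q. Substituting:
  pn + q = 2(p(n-1) + q) + 4n + 5.
Matching the n-coefficient: p = 2p + 4 ⇒ p = -4.
Matching constants: q = -2p + 2q + 5 ⇒ q = -13.
General: g(n) = A·(2)^n - 4 n - 13.
Apply g(0) = 1: A - 13 = 1 ⇒ A = 14.
So g(n) = 14 \cdot 2^{n} - 4 n - 13.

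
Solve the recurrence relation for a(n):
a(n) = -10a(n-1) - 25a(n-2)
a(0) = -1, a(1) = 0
Characteristic equation: x² + 10x + 25 = 0, which is (x - (-5))².
Repeated root r = -5.
General solution: a(n) = (A + Bn)·(-5)^n.
From a(0) = -1: A = -1.
From a(1) = 0: (A + B)·(-5) = 0 ⇒ B = 1.
So a(n) = \left(n - 1\right) \cdot (-5)^n.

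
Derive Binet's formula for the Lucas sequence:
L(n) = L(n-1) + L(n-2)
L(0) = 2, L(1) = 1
This is the Lucas sequence.
Characteristic equation: x² - x - 1 = 0; roots r₁ = \frac{1}{2} + \frac{\sqrt{5}}{2}, r₂ = \frac{1}{2} - \frac{\sqrt{5}}{2}.
General: L(n) = A·r₁^n + B·r₂^n. Solving with L(0)=2, L(1)=1 gives A = 1, B = 1.
So L(n) = 2^{- n} \left(\left(1 - \sqrt{5}\right)^{n} + \left(1 + \sqrt{5}\right)^{n}\right).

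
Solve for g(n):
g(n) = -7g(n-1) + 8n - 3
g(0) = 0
First-order linear with linear forcing.
Homogeneous solution: g_h(n) = A·(-7)^n.
Try particular g_p(n) = pn + q. Substituting:
  pn + q = -7(p(n-1) + q) + 8n - 3.
Matching the n-coefficient: p = -7p + 8 ⇒ p = 1.
Matching constants: q = 7p - 7q - 3 ⇒ q = \frac{1}{2}.
General: g(n) = A·(-7)^n + n + \frac{1}{2}.
Apply g(0) = 0: A + \frac{1}{2} = 0 ⇒ A = - \frac{1}{2}.
So g(n) = - \frac{\left(-7\right)^{n}}{2} + n + \frac{1}{2}.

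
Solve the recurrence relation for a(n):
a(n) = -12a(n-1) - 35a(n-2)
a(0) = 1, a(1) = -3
Characteristic equation: x² + 12x + 35 = 0, which factors as (x - (-7))(x - (-5)) = 0.
Roots r₁ = -7, r₂ = -5 (distinct).
General solution: a(n) = A·(-7)^n + B·(-5)^n.
From a(0) = 1: A + B = 1.
From a(1) = -3: -7A - 5B = -3.
Solving: A = -1, B = 2.
So a(n) = 2 \left(-5\right)^{n} - \left(-7\right)^{n}.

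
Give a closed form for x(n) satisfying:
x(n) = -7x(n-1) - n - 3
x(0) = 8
First-order linear with linear forcing.
Homogeneous solution: x_h(n) = A·(-7)^n.
Try particular x_p(n) = pn + q. Substituting:
  pn + q = -7(p(n-1) + q) - n - 3.
Matching the n-coefficient: p = -7p - 1 ⇒ p = - \frac{1}{8}.
Matching constants: q = 7p - 7q - 3 ⇒ q = - \frac{31}{64}.
General: x(n) = A·(-7)^n - \frac{n}{8} - \frac{31}{64}.
Apply x(0) = 8: A - \frac{31}{64} = 8 ⇒ A = \frac{543}{64}.
So x(n) = \frac{543 \left(-7\right)^{n}}{64} - \frac{n}{8} - \frac{31}{64}.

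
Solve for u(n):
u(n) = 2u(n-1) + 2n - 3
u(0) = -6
First-order linear with linear forcing.
Homogeneous solution: u_h(n) = A·(2)^n.
Try particular u_p(n) = pn + q. Substituting:
  pn + q = 2(p(n-1) + q) + 2n - 3.
Matching the n-coefficient: p = 2p + 2 ⇒ p = -2.
Matching constants: q = -2p + 2q - 3 ⇒ q = -1.
General: u(n) = A·(2)^n - 2 n - 1.
Apply u(0) = -6: A - 1 = -6 ⇒ A = -5.
So u(n) = - 5 \cdot 2^{n} - 2 n - 1.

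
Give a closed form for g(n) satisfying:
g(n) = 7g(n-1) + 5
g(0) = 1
First-order linear non-homogeneous.
Homogeneous solution: g_h(n) = A·(7)^n.
Try constant particular solution g_p = K: K = 7K + 5 ⇒ K = - \frac{5}{6}.
General: g(n) = A·(7)^n - \frac{5}{6}.
Apply g(0) = 1: A - \frac{5}{6} = 1 ⇒ A = \frac{11}{6}.
So g(n) = \frac{11 \cdot 7^{n}}{6} - \frac{5}{6}.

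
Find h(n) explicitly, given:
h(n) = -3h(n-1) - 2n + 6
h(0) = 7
First-order linear with linear forcing.
Homogeneous solution: h_h(n) = A·(-3)^n.
Try particular h_p(n) = pn + q. Substituting:
  pn + q = -3(p(n-1) + q) - 2n + 6.
Matching the n-coefficient: p = -3p - 2 ⇒ p = - \frac{1}{2}.
Matching constants: q = 3p - 3q + 6 ⇒ q = \frac{9}{8}.
General: h(n) = A·(-3)^n - \frac{n}{2} + \frac{9}{8}.
Apply h(0) = 7: A + \frac{9}{8} = 7 ⇒ A = \frac{47}{8}.
So h(n) = \frac{47 \left(-3\right)^{n}}{8} - \frac{n}{2} + \frac{9}{8}.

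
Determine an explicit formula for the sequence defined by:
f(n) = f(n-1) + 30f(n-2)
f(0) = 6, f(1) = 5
Characteristic equation: x² - x - 30 = 0, which factors as (x - (-5))(x - (6)) = 0.
Roots r₁ = -5, r₂ = 6 (distinct).
General solution: f(n) = A·(-5)^n + B·(6)^n.
From f(0) = 6: A + B = 6.
From f(1) = 5: -5A + 6B = 5.
Solving: A = \frac{31}{11}, B = \frac{35}{11}.
So f(n) = \frac{31 \left(-5\right)^{n}}{11} + \frac{35 \cdot 6^{n}}{11}.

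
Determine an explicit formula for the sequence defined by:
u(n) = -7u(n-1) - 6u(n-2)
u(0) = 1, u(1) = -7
Characteristic equation: x² + 7x + 6 = 0, which factors as (x - (-1))(x - (-6)) = 0.
Roots r₁ = -1, r₂ = -6 (distinct).
General solution: u(n) = A·(-1)^n + B·(-6)^n.
From u(0) = 1: A + B = 1.
From u(1) = -7: -A - 6B = -7.
Solving: A = - \frac{1}{5}, B = \frac{6}{5}.
So u(n) = - \frac{\left(-1\right)^{n}}{5} + \frac{6 \left(-6\right)^{n}}{5}.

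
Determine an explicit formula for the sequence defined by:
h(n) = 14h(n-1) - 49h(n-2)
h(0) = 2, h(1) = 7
Characteristic equation: x² - 14x + 49 = 0, which is (x - (7))².
Repeated root r = 7.
General solution: h(n) = (A + Bn)·(7)^n.
From h(0) = 2: A = 2.
From h(1) = 7: (A + B)·(7) = 7 ⇒ B = -1.
So h(n) = \left(2 - n\right) \cdot (7)^n.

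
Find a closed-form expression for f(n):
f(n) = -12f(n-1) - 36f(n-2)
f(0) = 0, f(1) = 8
Characteristic equation: x² + 12x + 36 = 0, which is (x - (-6))².
Repeated root r = -6.
General solution: f(n) = (A + Bn)·(-6)^n.
From f(0) = 0: A = 0.
From f(1) = 8: (A + B)·(-6) = 8 ⇒ B = - \frac{4}{3}.
So f(n) = \left(- \frac{4 n}{3}\right) \cdot (-6)^n.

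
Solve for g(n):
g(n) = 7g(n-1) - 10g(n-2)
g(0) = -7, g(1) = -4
Characteristic equation: x² - 7x + 10 = 0, which factors as (x - (5))(x - (2)) = 0.
Roots r₁ = 5, r₂ = 2 (distinct).
General solution: g(n) = A·(5)^n + B·(2)^n.
From g(0) = -7: A + B = -7.
From g(1) = -4: 5A + 2B = -4.
Solving: A = \frac{10}{3}, B = - \frac{31}{3}.
So g(n) = - \frac{31 \cdot 2^{n}}{3} + \frac{10 \cdot 5^{n}}{3}.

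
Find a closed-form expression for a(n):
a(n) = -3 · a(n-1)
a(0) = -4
Pure geometric recurrence with ratio -3.
By induction a(n) = a(0) · (-3)^n = - 4 \left(-3\right)^{n}.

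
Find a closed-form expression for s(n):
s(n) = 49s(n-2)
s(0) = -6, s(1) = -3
Characteristic equation: x² - 49 = 0, which factors as (x - (7))(x - (-7)) = 0.
Roots r₁ = 7, r₂ = -7 (distinct).
General solution: s(n) = A·(7)^n + B·(-7)^n.
From s(0) = -6: A + B = -6.
From s(1) = -3: 7A - 7B = -3.
Solving: A = - \frac{45}{14}, B = - \frac{39}{14}.
So s(n) = - \frac{39 \left(-7\right)^{n}}{14} - \frac{45 \cdot 7^{n}}{14}.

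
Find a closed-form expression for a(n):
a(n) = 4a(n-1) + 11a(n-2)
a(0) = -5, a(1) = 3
Characteristic equation: x² - 4x - 11 = 0.
Discriminant Δ = (4)² + 4·(11) = 60.
Roots r₁,₂ = (4 ± √60)/2, so r₁ = 2 + \sqrt{15}, r₂ = 2 - \sqrt{15}.
General solution: a(n) = A·r₁^n + B·r₂^n.
From the initial conditions, A + B = -5 and r₁A + r₂B = 3.
Since r₁ - r₂ = √60: A = (3 - (-5)r₂)/√60 = - \frac{5}{2} + \frac{13 \sqrt{15}}{30}, and B = -5 - A = - \frac{5}{2} - \frac{13 \sqrt{15}}{30}.
So a(n) = \left(- \frac{5}{2} + \frac{13 \sqrt{15}}{30}\right)\left(2 + \sqrt{15}\right)^n + \left(- \frac{5}{2} - \frac{13 \sqrt{15}}{30}\right)\left(2 - \sqrt{15}\right)^n.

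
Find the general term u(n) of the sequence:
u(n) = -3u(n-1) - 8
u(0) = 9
First-order linear non-homogeneous.
Homogeneous solution: u_h(n) = A·(-3)^n.
Try constant particular solution u_p = K: K = -3K - 8 ⇒ K = -2.
General: u(n) = A·(-3)^n - 2.
Apply u(0) = 9: A - 2 = 9 ⇒ A = 11.
So u(n) = 11 \left(-3\right)^{n} - 2.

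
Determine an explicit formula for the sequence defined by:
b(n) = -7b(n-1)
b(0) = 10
This is a homogeneous first-order recurrence with ratio -7.
By induction b(n) = b(0) · (-7)^n = 10 \left(-7\right)^{n}.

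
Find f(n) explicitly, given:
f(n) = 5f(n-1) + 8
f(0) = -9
First-order linear non-homogeneous.
Homogeneous solution: f_h(n) = A·(5)^n.
Try constant particular solution f_p = K: K = 5K + 8 ⇒ K = -2.
General: f(n) = A·(5)^n - 2.
Apply f(0) = -9: A - 2 = -9 ⇒ A = -7.
So f(n) = - 7 \cdot 5^{n} - 2.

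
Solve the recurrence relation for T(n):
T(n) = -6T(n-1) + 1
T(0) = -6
First-order linear non-homogeneous.
Homogeneous solution: T_h(n) = A·(-6)^n.
Try constant particular solution T_p = K: K = -6K + 1 ⇒ K = \frac{1}{7}.
General: T(n) = A·(-6)^n + \frac{1}{7}.
Apply T(0) = -6: A + \frac{1}{7} = -6 ⇒ A = - \frac{43}{7}.
So T(n) = \frac{1}{7} - \frac{43 \left(-6\right)^{n}}{7}.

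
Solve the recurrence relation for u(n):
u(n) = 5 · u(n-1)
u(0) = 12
Pure geometric recurrence with ratio 5.
By induction u(n) = u(0) · (5)^n = 12 \cdot 5^{n}.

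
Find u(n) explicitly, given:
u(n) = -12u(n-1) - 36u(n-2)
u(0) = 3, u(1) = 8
Characteristic equation: x² + 12x + 36 = 0, which is (x - (-6))².
Repeated root r = -6.
General solution: u(n) = (A + Bn)·(-6)^n.
From u(0) = 3: A = 3.
From u(1) = 8: (A + B)·(-6) = 8 ⇒ B = - \frac{13}{3}.
So u(n) = \left(3 - \frac{13 n}{3}\right) \cdot (-6)^n.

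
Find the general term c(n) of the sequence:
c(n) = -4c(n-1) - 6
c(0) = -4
First-order linear non-homogeneous.
Homogeneous solution: c_h(n) = A·(-4)^n.
Try constant particular solution c_p = K: K = -4K - 6 ⇒ K = - \frac{6}{5}.
General: c(n) = A·(-4)^n - \frac{6}{5}.
Apply c(0) = -4: A - \frac{6}{5} = -4 ⇒ A = - \frac{14}{5}.
So c(n) = - \frac{14 \left(-4\right)^{n}}{5} - \frac{6}{5}.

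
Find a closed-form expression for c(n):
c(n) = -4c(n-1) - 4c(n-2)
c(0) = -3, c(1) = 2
Characteristic equation: x² + 4x + 4 = 0, which is (x - (-2))².
Repeated root r = -2.
General solution: c(n) = (A + Bn)·(-2)^n.
From c(0) = -3: A = -3.
From c(1) = 2: (A + B)·(-2) = 2 ⇒ B = 2.
So c(n) = \left(2 n - 3\right) \cdot (-2)^n.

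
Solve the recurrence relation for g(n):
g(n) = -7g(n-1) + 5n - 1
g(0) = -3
First-order linear with linear forcing.
Homogeneous solution: g_h(n) = A·(-7)^n.
Try particular g_p(n) = pn + q. Substituting:
  pn + q = -7(p(n-1) + q) + 5n - 1.
Matching the n-coefficient: p = -7p + 5 ⇒ p = \frac{5}{8}.
Matching constants: q = 7p - 7q - 1 ⇒ q = \frac{27}{64}.
General: g(n) = A·(-7)^n + \frac{5 n}{8} + \frac{27}{64}.
Apply g(0) = -3: A + \frac{27}{64} = -3 ⇒ A = - \frac{219}{64}.
So g(n) = - \frac{219 \left(-7\right)^{n}}{64} + \frac{5 n}{8} + \frac{27}{64}.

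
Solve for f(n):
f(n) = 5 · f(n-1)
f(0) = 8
Pure geometric recurrence with ratio 5.
By induction f(n) = f(0) · (5)^n = 8 \cdot 5^{n}.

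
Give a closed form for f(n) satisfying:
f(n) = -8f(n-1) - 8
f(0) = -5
First-order linear non-homogeneous.
Homogeneous solution: f_h(n) = A·(-8)^n.
Try constant particular solution f_p = K: K = -8K - 8 ⇒ K = - \frac{8}{9}.
General: f(n) = A·(-8)^n - \frac{8}{9}.
Apply f(0) = -5: A - \frac{8}{9} = -5 ⇒ A = - \frac{37}{9}.
So f(n) = - \frac{37 \left(-8\right)^{n}}{9} - \frac{8}{9}.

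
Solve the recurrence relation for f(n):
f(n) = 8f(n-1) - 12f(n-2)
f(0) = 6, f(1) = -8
Characteristic equation: x² - 8x + 12 = 0, which factors as (x - (2))(x - (6)) = 0.
Roots r₁ = 2, r₂ = 6 (distinct).
General solution: f(n) = A·(2)^n + B·(6)^n.
From f(0) = 6: A + B = 6.
From f(1) = -8: 2A + 6B = -8.
Solving: A = 11, B = -5.
So f(n) = 11 \cdot 2^{n} - 5 \cdot 6^{n}.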